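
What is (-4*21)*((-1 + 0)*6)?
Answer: 504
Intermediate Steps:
(-4*21)*((-1 + 0)*6) = -(-84)*6 = -84*(-6) = 504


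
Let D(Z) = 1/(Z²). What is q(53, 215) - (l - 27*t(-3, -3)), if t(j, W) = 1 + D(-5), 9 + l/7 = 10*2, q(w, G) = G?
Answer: 4152/25 ≈ 166.08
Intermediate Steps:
D(Z) = Z⁻²
l = 77 (l = -63 + 7*(10*2) = -63 + 7*20 = -63 + 140 = 77)
t(j, W) = 26/25 (t(j, W) = 1 + (-5)⁻² = 1 + 1/25 = 26/25)
q(53, 215) - (l - 27*t(-3, -3)) = 215 - (77 - 27*26/25) = 215 - (77 - 702/25) = 215 - 1*1223/25 = 215 - 1223/25 = 4152/25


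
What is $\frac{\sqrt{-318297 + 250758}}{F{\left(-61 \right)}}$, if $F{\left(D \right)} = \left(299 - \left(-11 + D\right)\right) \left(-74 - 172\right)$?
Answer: $- \frac{i \sqrt{67539}}{91266} \approx - 0.0028475 i$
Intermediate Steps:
$F{\left(D \right)} = -76260 + 246 D$ ($F{\left(D \right)} = \left(310 - D\right) \left(-246\right) = -76260 + 246 D$)
$\frac{\sqrt{-318297 + 250758}}{F{\left(-61 \right)}} = \frac{\sqrt{-318297 + 250758}}{-76260 + 246 \left(-61\right)} = \frac{\sqrt{-67539}}{-76260 - 15006} = \frac{i \sqrt{67539}}{-91266} = i \sqrt{67539} \left(- \frac{1}{91266}\right) = - \frac{i \sqrt{67539}}{91266}$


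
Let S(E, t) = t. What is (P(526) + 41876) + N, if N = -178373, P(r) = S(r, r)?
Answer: -135971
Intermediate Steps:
P(r) = r
(P(526) + 41876) + N = (526 + 41876) - 178373 = 42402 - 178373 = -135971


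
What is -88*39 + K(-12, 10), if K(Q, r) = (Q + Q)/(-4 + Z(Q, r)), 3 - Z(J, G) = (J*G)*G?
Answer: -4114992/1199 ≈ -3432.0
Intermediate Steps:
Z(J, G) = 3 - J*G**2 (Z(J, G) = 3 - J*G*G = 3 - G*J*G = 3 - J*G**2)
K(Q, r) = 2*Q/(-1 - Q*r**2) (K(Q, r) = (Q + Q)/(-4 + (3 - Q*r**2)) = (2*Q)/(-1 - Q*r**2) = 2*Q/(-1 - Q*r**2))
-88*39 + K(-12, 10) = -88*39 - 2*(-12)/(1 - 12*10**2) = -3432 - 2*(-12)/(1 - 12*100) = -3432 - 2*(-12)/(1 - 1200) = -3432 - 2*(-12)/(-1199) = -3432 - 2*(-12)*(-1/1199) = -3432 - 24/1199 = -4114992/1199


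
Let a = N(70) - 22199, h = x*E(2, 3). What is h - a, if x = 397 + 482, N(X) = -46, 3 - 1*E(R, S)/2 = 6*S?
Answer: -4125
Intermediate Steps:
E(R, S) = 6 - 12*S
x = 879
h = -26370 (h = 879*(6 - 12*3) = 879*(6 - 36) = 879*(-30) = -26370)
a = -22245 (a = -46 - 22199 = -22245)
h - a = -26370 - 1*(-22245) = -26370 + 22245 = -4125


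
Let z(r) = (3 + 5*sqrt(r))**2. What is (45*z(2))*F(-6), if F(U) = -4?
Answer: -10620 - 5400*sqrt(2) ≈ -18257.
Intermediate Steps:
(45*z(2))*F(-6) = (45*(3 + 5*sqrt(2))**2)*(-4) = -180*(3 + 5*sqrt(2))**2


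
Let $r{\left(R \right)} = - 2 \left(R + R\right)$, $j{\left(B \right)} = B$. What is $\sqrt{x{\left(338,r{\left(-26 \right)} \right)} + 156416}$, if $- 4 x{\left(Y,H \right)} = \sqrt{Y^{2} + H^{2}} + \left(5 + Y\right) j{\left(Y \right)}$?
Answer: $\frac{\sqrt{509730 - 26 \sqrt{185}}}{2} \approx 356.85$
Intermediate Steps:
$r{\left(R \right)} = - 4 R$ ($r{\left(R \right)} = - 2 \cdot 2 R = - 4 R$)
$x{\left(Y,H \right)} = - \frac{\sqrt{H^{2} + Y^{2}}}{4} - \frac{Y \left(5 + Y\right)}{4}$ ($x{\left(Y,H \right)} = - \frac{\sqrt{Y^{2} + H^{2}} + \left(5 + Y\right) Y}{4} = - \frac{\sqrt{H^{2} + Y^{2}} + Y \left(5 + Y\right)}{4} = - \frac{\sqrt{H^{2} + Y^{2}}}{4} - \frac{Y \left(5 + Y\right)}{4}$)
$\sqrt{x{\left(338,r{\left(-26 \right)} \right)} + 156416} = \sqrt{\left(\left(- \frac{5}{4}\right) 338 - \frac{338^{2}}{4} - \frac{\sqrt{\left(\left(-4\right) \left(-26\right)\right)^{2} + 338^{2}}}{4}\right) + 156416} = \sqrt{\left(- \frac{845}{2} - 28561 - \frac{\sqrt{104^{2} + 114244}}{4}\right) + 156416} = \sqrt{\left(- \frac{845}{2} - 28561 - \frac{\sqrt{10816 + 114244}}{4}\right) + 156416} = \sqrt{\left(- \frac{845}{2} - 28561 - \frac{\sqrt{125060}}{4}\right) + 156416} = \sqrt{\left(- \frac{845}{2} - 28561 - \frac{26 \sqrt{185}}{4}\right) + 156416} = \sqrt{\left(- \frac{845}{2} - 28561 - \frac{13 \sqrt{185}}{2}\right) + 156416} = \sqrt{\left(- \frac{57967}{2} - \frac{13 \sqrt{185}}{2}\right) + 156416} = \sqrt{\frac{254865}{2} - \frac{13 \sqrt{185}}{2}}$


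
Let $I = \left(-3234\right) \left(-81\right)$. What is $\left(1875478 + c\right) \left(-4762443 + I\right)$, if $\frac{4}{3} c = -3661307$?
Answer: $\frac{15670743202401}{4} \approx 3.9177 \cdot 10^{12}$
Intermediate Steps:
$c = - \frac{10983921}{4}$ ($c = \frac{3}{4} \left(-3661307\right) = - \frac{10983921}{4} \approx -2.746 \cdot 10^{6}$)
$I = 261954$
$\left(1875478 + c\right) \left(-4762443 + I\right) = \left(1875478 - \frac{10983921}{4}\right) \left(-4762443 + 261954\right) = \left(- \frac{3482009}{4}\right) \left(-4500489\right) = \frac{15670743202401}{4}$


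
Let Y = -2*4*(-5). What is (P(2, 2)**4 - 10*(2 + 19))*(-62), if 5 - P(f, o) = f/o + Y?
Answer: -104123172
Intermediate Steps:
Y = 40 (Y = -8*(-5) = 40)
P(f, o) = -35 - f/o (P(f, o) = 5 - (f/o + 40) = 5 - (40 + f/o) = 5 + (-40 - f/o) = -35 - f/o)
(P(2, 2)**4 - 10*(2 + 19))*(-62) = ((-35 - 1*2/2)**4 - 10*(2 + 19))*(-62) = ((-35 - 1*2*1/2)**4 - 10*21)*(-62) = ((-35 - 1)**4 - 210)*(-62) = ((-36)**4 - 210)*(-62) = (1679616 - 210)*(-62) = 1679406*(-62) = -104123172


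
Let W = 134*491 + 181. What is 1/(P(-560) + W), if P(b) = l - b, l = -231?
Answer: 1/66304 ≈ 1.5082e-5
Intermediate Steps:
P(b) = -231 - b
W = 65975 (W = 65794 + 181 = 65975)
1/(P(-560) + W) = 1/((-231 - 1*(-560)) + 65975) = 1/((-231 + 560) + 65975) = 1/(329 + 65975) = 1/66304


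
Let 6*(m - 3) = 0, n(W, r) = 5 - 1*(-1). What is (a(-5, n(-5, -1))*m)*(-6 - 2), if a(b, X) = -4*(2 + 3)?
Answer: 480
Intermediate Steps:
n(W, r) = 6 (n(W, r) = 5 + 1 = 6)
a(b, X) = -20 (a(b, X) = -4*5 = -20)
m = 3 (m = 3 + (⅙)*0 = 3 + 0 = 3)
(a(-5, n(-5, -1))*m)*(-6 - 2) = (-20*3)*(-6 - 2) = -60*(-8) = 480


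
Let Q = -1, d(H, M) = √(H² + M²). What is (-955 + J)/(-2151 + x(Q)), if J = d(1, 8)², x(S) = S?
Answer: 445/1076 ≈ 0.41357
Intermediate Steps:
J = 65 (J = (√(1² + 8²))² = (√(1 + 64))² = (√65)² = 65)
(-955 + J)/(-2151 + x(Q)) = (-955 + 65)/(-2151 - 1) = -890/(-2152) = -890*(-1/2152) = 445/1076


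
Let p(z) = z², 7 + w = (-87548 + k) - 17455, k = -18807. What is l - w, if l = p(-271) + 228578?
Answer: 425836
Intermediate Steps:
w = -123817 (w = -7 + ((-87548 - 18807) - 17455) = -7 + (-106355 - 17455) = -7 - 123810 = -123817)
l = 302019 (l = (-271)² + 228578 = 73441 + 228578 = 302019)
l - w = 302019 - 1*(-123817) = 302019 + 123817 = 425836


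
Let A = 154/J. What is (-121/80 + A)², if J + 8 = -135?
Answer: 7252249/1081600 ≈ 6.7051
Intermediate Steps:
J = -143 (J = -8 - 135 = -143)
A = -14/13 (A = 154/(-143) = 154*(-1/143) = -14/13 ≈ -1.0769)
(-121/80 + A)² = (-121/80 - 14/13)² = (-2693/1040)² = 7252249/1081600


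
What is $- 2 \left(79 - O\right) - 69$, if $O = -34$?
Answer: $-295$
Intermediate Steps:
$- 2 \left(79 - O\right) - 69 = - 2 \left(79 - -34\right) - 69 = - 2 \left(79 + 34\right) - 69 = \left(-2\right) 113 - 69 = -226 - 69 = -295$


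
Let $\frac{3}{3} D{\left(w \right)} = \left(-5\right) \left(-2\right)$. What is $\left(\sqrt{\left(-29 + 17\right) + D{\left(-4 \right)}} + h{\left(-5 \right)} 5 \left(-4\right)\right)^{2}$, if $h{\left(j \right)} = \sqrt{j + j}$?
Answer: $-4002 + 80 \sqrt{5} \approx -3823.1$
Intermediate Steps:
$h{\left(j \right)} = \sqrt{2} \sqrt{j}$ ($h{\left(j \right)} = \sqrt{2 j} = \sqrt{2} \sqrt{j}$)
$D{\left(w \right)} = 10$ ($D{\left(w \right)} = \left(-5\right) \left(-2\right) = 10$)
$\left(\sqrt{\left(-29 + 17\right) + D{\left(-4 \right)}} + h{\left(-5 \right)} 5 \left(-4\right)\right)^{2} = \left(\sqrt{\left(-29 + 17\right) + 10} + \sqrt{2} \sqrt{-5} \cdot 5 \left(-4\right)\right)^{2} = \left(\sqrt{-12 + 10} + \sqrt{2} i \sqrt{5} \cdot 5 \left(-4\right)\right)^{2} = \left(\sqrt{-2} + i \sqrt{10} \cdot 5 \left(-4\right)\right)^{2} = \left(i \sqrt{2} + 5 i \sqrt{10} \left(-4\right)\right)^{2} = \left(i \sqrt{2} - 20 i \sqrt{10}\right)^{2}$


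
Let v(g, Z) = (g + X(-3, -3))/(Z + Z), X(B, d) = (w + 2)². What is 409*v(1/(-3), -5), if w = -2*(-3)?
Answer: -78119/30 ≈ -2604.0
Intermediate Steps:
w = 6
X(B, d) = 64 (X(B, d) = (6 + 2)² = 8² = 64)
v(g, Z) = (64 + g)/(2*Z) (v(g, Z) = (g + 64)/(Z + Z) = (64 + g)/((2*Z)) = (64 + g)*(1/(2*Z)) = (64 + g)/(2*Z))
409*v(1/(-3), -5) = 409*((½)*(64 + 1/(-3))/(-5)) = 409*((½)*(-⅕)*(64 + 1*(-⅓))) = 409*((½)*(-⅕)*(64 - ⅓)) = 409*((½)*(-⅕)*(191/3)) = 409*(-191/30) = -78119/30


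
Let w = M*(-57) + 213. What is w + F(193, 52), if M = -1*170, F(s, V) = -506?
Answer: 9397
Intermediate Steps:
M = -170
w = 9903 (w = -170*(-57) + 213 = 9690 + 213 = 9903)
w + F(193, 52) = 9903 - 506 = 9397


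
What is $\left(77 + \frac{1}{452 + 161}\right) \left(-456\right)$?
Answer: $- \frac{21524112}{613} \approx -35113.0$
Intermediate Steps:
$\left(77 + \frac{1}{452 + 161}\right) \left(-456\right) = \left(77 + \frac{1}{613}\right) \left(-456\right) = \frac{47202}{613} \left(-456\right) = - \frac{21524112}{613}$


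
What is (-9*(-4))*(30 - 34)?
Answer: -144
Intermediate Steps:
(-9*(-4))*(30 - 34) = 36*(-4) = -144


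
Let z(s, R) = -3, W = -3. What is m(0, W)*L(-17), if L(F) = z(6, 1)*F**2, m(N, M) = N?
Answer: 0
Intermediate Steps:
L(F) = -3*F**2
m(0, W)*L(-17) = 0*(-3*(-17)**2) = 0*(-3*289) = 0*(-867) = 0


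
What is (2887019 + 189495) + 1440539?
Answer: 4517053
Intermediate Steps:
(2887019 + 189495) + 1440539 = 3076514 + 1440539 = 4517053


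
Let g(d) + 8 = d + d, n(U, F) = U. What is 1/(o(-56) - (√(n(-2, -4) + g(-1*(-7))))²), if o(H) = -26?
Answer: -1/30 ≈ -0.033333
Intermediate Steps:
g(d) = -8 + 2*d (g(d) = -8 + (d + d) = -8 + 2*d)
1/(o(-56) - (√(n(-2, -4) + g(-1*(-7))))²) = 1/(-26 - (√(-2 + (-8 + 2*(-1*(-7)))))²) = 1/(-26 - (√(-2 + (-8 + 2*7)))²) = 1/(-26 - (√(-2 + (-8 + 14)))²) = 1/(-26 - (√(-2 + 6))²) = 1/(-26 - (√4)²) = 1/(-26 - 1*2²) = 1/(-26 - 1*4) = 1/(-26 - 4) = 1/(-30) = -1/30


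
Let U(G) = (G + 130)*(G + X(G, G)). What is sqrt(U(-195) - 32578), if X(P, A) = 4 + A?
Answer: 24*I*sqrt(13) ≈ 86.533*I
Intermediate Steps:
U(G) = (4 + 2*G)*(130 + G) (U(G) = (G + 130)*(G + (4 + G)) = (130 + G)*(4 + 2*G) = (4 + 2*G)*(130 + G))
sqrt(U(-195) - 32578) = sqrt((520 + 2*(-195)**2 + 264*(-195)) - 32578) = sqrt((520 + 2*38025 - 51480) - 32578) = sqrt((520 + 76050 - 51480) - 32578) = sqrt(25090 - 32578) = sqrt(-7488) = 24*I*sqrt(13)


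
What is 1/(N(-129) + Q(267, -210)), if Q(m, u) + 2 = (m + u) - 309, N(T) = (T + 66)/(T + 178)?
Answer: -7/1787 ≈ -0.0039172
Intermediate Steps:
N(T) = (66 + T)/(178 + T)
Q(m, u) = -311 + m + u (Q(m, u) = -2 + ((m + u) - 309) = -2 + (-309 + m + u) = -311 + m + u)
1/(N(-129) + Q(267, -210)) = 1/((66 - 129)/(178 - 129) + (-311 + 267 - 210)) = 1/(-63/49 - 254) = 1/((1/49)*(-63) - 254) = 1/(-9/7 - 254) = 1/(-1787/7) = -7/1787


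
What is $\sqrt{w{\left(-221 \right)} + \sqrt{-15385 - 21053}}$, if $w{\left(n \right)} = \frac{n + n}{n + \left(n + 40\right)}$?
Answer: $\frac{\sqrt{44421 + 40401 i \sqrt{36438}}}{201} \approx 9.7977 + 9.7414 i$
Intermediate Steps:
$w{\left(n \right)} = \frac{2 n}{40 + 2 n}$ ($w{\left(n \right)} = \frac{2 n}{n + \left(40 + n\right)} = \frac{2 n}{40 + 2 n}$)
$\sqrt{w{\left(-221 \right)} + \sqrt{-15385 - 21053}} = \sqrt{- \frac{221}{20 - 221} + \sqrt{-15385 - 21053}} = \sqrt{- \frac{221}{-201} + \sqrt{-36438}} = \sqrt{\left(-221\right) \left(- \frac{1}{201}\right) + i \sqrt{36438}} = \sqrt{\frac{221}{201} + i \sqrt{36438}}$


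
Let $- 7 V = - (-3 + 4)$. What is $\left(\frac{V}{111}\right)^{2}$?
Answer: $\frac{1}{603729} \approx 1.6564 \cdot 10^{-6}$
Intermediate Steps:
$V = \frac{1}{7}$ ($V = - \frac{\left(-1\right) \left(-3 + 4\right)}{7} = - \frac{\left(-1\right) 1}{7} = \left(- \frac{1}{7}\right) \left(-1\right) = \frac{1}{7} \approx 0.14286$)
$\left(\frac{V}{111}\right)^{2} = \left(\frac{1}{7 \cdot 111}\right)^{2} = \left(\frac{1}{7} \cdot \frac{1}{111}\right)^{2} = \left(\frac{1}{777}\right)^{2} = \frac{1}{603729}$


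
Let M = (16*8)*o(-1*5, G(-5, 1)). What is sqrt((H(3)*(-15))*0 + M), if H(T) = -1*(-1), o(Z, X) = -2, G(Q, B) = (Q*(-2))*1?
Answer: 16*I ≈ 16.0*I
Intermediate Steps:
G(Q, B) = -2*Q (G(Q, B) = -2*Q*1 = -2*Q)
H(T) = 1
M = -256 (M = (16*8)*(-2) = 128*(-2) = -256)
sqrt((H(3)*(-15))*0 + M) = sqrt((1*(-15))*0 - 256) = sqrt(-15*0 - 256) = sqrt(0 - 256) = sqrt(-256) = 16*I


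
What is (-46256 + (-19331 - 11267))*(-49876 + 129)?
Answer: 3823255938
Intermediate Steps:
(-46256 + (-19331 - 11267))*(-49876 + 129) = (-46256 - 30598)*(-49747) = -76854*(-49747) = 3823255938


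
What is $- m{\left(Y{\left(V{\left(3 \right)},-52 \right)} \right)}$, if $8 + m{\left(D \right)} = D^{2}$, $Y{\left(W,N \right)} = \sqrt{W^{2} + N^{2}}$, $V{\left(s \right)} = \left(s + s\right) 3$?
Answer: $-3020$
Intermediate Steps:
$V{\left(s \right)} = 6 s$ ($V{\left(s \right)} = 2 s 3 = 6 s$)
$Y{\left(W,N \right)} = \sqrt{N^{2} + W^{2}}$
$m{\left(D \right)} = -8 + D^{2}$
$- m{\left(Y{\left(V{\left(3 \right)},-52 \right)} \right)} = - (-8 + \left(\sqrt{\left(-52\right)^{2} + \left(6 \cdot 3\right)^{2}}\right)^{2}) = - (-8 + \left(\sqrt{2704 + 18^{2}}\right)^{2}) = - (-8 + \left(\sqrt{2704 + 324}\right)^{2}) = - (-8 + \left(\sqrt{3028}\right)^{2}) = - (-8 + \left(2 \sqrt{757}\right)^{2}) = - (-8 + 3028) = \left(-1\right) 3020 = -3020$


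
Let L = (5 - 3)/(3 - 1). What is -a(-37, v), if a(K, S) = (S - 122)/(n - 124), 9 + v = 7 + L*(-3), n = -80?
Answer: -127/204 ≈ -0.62255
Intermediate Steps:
L = 1 (L = 2/2 = 2*(1/2) = 1)
v = -5 (v = -9 + (7 + 1*(-3)) = -9 + (7 - 3) = -9 + 4 = -5)
a(K, S) = 61/102 - S/204 (a(K, S) = (S - 122)/(-80 - 124) = (-122 + S)/(-204) = (-122 + S)*(-1/204) = 61/102 - S/204)
-a(-37, v) = -(61/102 - 1/204*(-5)) = -(61/102 + 5/204) = -1*127/204 = -127/204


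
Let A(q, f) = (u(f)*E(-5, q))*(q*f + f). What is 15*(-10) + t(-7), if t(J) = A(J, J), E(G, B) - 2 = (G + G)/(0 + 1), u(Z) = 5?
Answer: -1830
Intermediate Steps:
E(G, B) = 2 + 2*G (E(G, B) = 2 + (G + G)/(0 + 1) = 2 + (2*G)/1 = 2 + (2*G)*1 = 2 + 2*G)
A(q, f) = -40*f - 40*f*q (A(q, f) = (5*(2 + 2*(-5)))*(q*f + f) = (5*(2 - 10))*(f*q + f) = (5*(-8))*(f + f*q) = -40*(f + f*q) = -40*f - 40*f*q)
t(J) = -40*J*(1 + J)
15*(-10) + t(-7) = 15*(-10) - 40*(-7)*(1 - 7) = -150 - 40*(-7)*(-6) = -150 - 1680 = -1830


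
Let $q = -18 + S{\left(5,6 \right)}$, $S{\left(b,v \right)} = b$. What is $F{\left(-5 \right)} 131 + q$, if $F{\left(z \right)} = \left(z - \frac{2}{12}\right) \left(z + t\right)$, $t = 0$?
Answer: $\frac{20227}{6} \approx 3371.2$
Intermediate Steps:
$q = -13$ ($q = -18 + 5 = -13$)
$F{\left(z \right)} = z \left(- \frac{1}{6} + z\right)$ ($F{\left(z \right)} = \left(z - \frac{2}{12}\right) \left(z + 0\right) = \left(z - \frac{1}{6}\right) z = \left(- \frac{1}{6} + z\right) z = z \left(- \frac{1}{6} + z\right)$)
$F{\left(-5 \right)} 131 + q = - 5 \left(- \frac{1}{6} - 5\right) 131 - 13 = \left(-5\right) \left(- \frac{31}{6}\right) 131 - 13 = \frac{155}{6} \cdot 131 - 13 = \frac{20305}{6} - 13 = \frac{20227}{6}$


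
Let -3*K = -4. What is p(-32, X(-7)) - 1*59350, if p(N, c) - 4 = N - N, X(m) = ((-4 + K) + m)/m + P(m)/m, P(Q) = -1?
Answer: -59346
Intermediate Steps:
K = 4/3 (K = -⅓*(-4) = 4/3 ≈ 1.3333)
X(m) = -1/m + (-8/3 + m)/m (X(m) = ((-4 + 4/3) + m)/m - 1/m = (-8/3 + m)/m - 1/m = -1/m + (-8/3 + m)/m)
p(N, c) = 4 (p(N, c) = 4 + (N - N) = 4 + 0 = 4)
p(-32, X(-7)) - 1*59350 = 4 - 1*59350 = 4 - 59350 = -59346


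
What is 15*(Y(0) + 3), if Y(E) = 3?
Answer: 90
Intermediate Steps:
15*(Y(0) + 3) = 15*(3 + 3) = 15*6 = 90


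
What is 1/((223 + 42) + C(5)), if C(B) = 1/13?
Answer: 13/3446 ≈ 0.0037725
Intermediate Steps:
C(B) = 1/13
1/((223 + 42) + C(5)) = 1/((223 + 42) + 1/13) = 1/(265 + 1/13) = 1/(3446/13) = 13/3446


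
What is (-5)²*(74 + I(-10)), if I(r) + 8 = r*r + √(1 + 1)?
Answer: 4150 + 25*√2 ≈ 4185.4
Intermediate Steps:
I(r) = -8 + √2 + r² (I(r) = -8 + (r*r + √(1 + 1)) = -8 + (r² + √2) = -8 + (√2 + r²) = -8 + √2 + r²)
(-5)²*(74 + I(-10)) = (-5)²*(74 + (-8 + √2 + (-10)²)) = 25*(74 + (-8 + √2 + 100)) = 25*(74 + (92 + √2)) = 25*(166 + √2) = 4150 + 25*√2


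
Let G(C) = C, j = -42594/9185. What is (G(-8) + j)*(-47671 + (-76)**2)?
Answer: 972584046/1837 ≈ 5.2944e+5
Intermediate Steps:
j = -42594/9185 (j = -42594*1/9185 = -42594/9185 ≈ -4.6373)
(G(-8) + j)*(-47671 + (-76)**2) = (-8 - 42594/9185)*(-47671 + (-76)**2) = -116074*(-47671 + 5776)/9185 = -116074/9185*(-41895) = 972584046/1837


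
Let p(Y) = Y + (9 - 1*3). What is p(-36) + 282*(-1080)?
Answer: -304590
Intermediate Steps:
p(Y) = 6 + Y (p(Y) = Y + (9 - 3) = Y + 6 = 6 + Y)
p(-36) + 282*(-1080) = (6 - 36) + 282*(-1080) = -30 - 304560 = -304590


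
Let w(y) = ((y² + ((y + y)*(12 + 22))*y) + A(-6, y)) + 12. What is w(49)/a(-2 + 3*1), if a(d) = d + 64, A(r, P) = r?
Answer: 33135/13 ≈ 2548.8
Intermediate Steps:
a(d) = 64 + d
w(y) = 6 + 69*y² (w(y) = ((y² + ((y + y)*(12 + 22))*y) - 6) + 12 = ((y² + ((2*y)*34)*y) - 6) + 12 = ((y² + (68*y)*y) - 6) + 12 = ((y² + 68*y²) - 6) + 12 = (69*y² - 6) + 12 = (-6 + 69*y²) + 12 = 6 + 69*y²)
w(49)/a(-2 + 3*1) = (6 + 69*49²)/(64 + (-2 + 3*1)) = (6 + 69*2401)/(64 + (-2 + 3)) = (6 + 165669)/(64 + 1) = 165675/65 = 165675*(1/65) = 33135/13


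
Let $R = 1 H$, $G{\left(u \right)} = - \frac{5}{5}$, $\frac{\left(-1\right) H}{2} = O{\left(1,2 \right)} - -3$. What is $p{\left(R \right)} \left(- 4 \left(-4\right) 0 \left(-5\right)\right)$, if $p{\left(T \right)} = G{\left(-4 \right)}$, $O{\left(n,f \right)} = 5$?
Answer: $0$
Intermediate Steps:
$H = -16$ ($H = - 2 \left(5 - -3\right) = - 2 \left(5 + 3\right) = \left(-2\right) 8 = -16$)
$G{\left(u \right)} = -1$ ($G{\left(u \right)} = \left(-5\right) \frac{1}{5} = -1$)
$R = -16$ ($R = 1 \left(-16\right) = -16$)
$p{\left(T \right)} = -1$
$p{\left(R \right)} \left(- 4 \left(-4\right) 0 \left(-5\right)\right) = - \left(-4\right) \left(-4\right) 0 \left(-5\right) = - \left(-4\right) 0 \left(-5\right) = - \left(-4\right) 0 = \left(-1\right) 0 = 0$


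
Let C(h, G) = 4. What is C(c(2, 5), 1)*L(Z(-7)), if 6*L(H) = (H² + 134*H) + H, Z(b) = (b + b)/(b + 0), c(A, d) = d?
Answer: 548/3 ≈ 182.67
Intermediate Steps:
Z(b) = 2 (Z(b) = (2*b)/b = 2)
L(H) = H²/6 + 45*H/2 (L(H) = ((H² + 134*H) + H)/6 = (H² + 135*H)/6 = H²/6 + 45*H/2)
C(c(2, 5), 1)*L(Z(-7)) = 4*((⅙)*2*(135 + 2)) = 4*((⅙)*2*137) = 4*(137/3) = 548/3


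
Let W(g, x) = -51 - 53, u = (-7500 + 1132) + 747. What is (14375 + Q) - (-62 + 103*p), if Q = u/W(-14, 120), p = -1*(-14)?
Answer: 1357101/104 ≈ 13049.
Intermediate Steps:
p = 14
u = -5621 (u = -6368 + 747 = -5621)
W(g, x) = -104
Q = 5621/104 (Q = -5621/(-104) = -5621*(-1/104) = 5621/104 ≈ 54.048)
(14375 + Q) - (-62 + 103*p) = (14375 + 5621/104) - (-62 + 103*14) = 1500621/104 - (-62 + 1442) = 1500621/104 - 1*1380 = 1500621/104 - 1380 = 1357101/104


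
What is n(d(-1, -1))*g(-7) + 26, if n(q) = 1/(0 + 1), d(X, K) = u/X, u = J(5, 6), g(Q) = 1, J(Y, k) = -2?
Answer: 27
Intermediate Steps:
u = -2
d(X, K) = -2/X
n(q) = 1 (n(q) = 1/1 = 1)
n(d(-1, -1))*g(-7) + 26 = 1*1 + 26 = 1 + 26 = 27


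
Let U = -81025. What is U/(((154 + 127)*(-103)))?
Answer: 81025/28943 ≈ 2.7995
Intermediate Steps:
U/(((154 + 127)*(-103))) = -81025*(-1/(103*(154 + 127))) = -81025/(281*(-103)) = -81025/(-28943) = -81025*(-1/28943) = 81025/28943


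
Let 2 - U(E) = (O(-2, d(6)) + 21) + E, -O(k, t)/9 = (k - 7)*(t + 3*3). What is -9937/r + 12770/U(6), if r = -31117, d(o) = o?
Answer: -38504221/3858508 ≈ -9.9790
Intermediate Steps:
O(k, t) = -9*(-7 + k)*(9 + t) (O(k, t) = -9*(k - 7)*(t + 3*3) = -9*(-7 + k)*(t + 9) = -9*(-7 + k)*(9 + t))
U(E) = -1234 - E (U(E) = 2 - (((567 - 81*(-2) + 63*6 - 9*(-2)*6) + 21) + E) = 2 - (((567 + 162 + 378 + 108) + 21) + E) = 2 - ((1215 + 21) + E) = 2 - (1236 + E) = 2 + (-1236 - E) = -1234 - E)
-9937/r + 12770/U(6) = -9937/(-31117) + 12770/(-1234 - 1*6) = -9937*(-1/31117) + 12770/(-1234 - 6) = 9937/31117 + 12770/(-1240) = 9937/31117 + 12770*(-1/1240) = 9937/31117 - 1277/124 = -38504221/3858508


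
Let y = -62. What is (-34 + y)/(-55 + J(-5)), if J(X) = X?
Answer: 8/5 ≈ 1.6000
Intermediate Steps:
(-34 + y)/(-55 + J(-5)) = (-34 - 62)/(-55 - 5) = -96/(-60) = -96*(-1/60) = 8/5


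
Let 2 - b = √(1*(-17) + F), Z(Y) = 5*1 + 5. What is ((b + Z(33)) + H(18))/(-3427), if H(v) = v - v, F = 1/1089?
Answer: -12/3427 + 4*I*√1157/113091 ≈ -0.0035016 + 0.0012031*I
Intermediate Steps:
Z(Y) = 10 (Z(Y) = 5 + 5 = 10)
F = 1/1089 ≈ 0.00091827
H(v) = 0
b = 2 - 4*I*√1157/33 (b = 2 - √(1*(-17) + 1/1089) = 2 - √(-17 + 1/1089) = 2 - √(-18512/1089) = 2 - 4*I*√1157/33 ≈ 2.0 - 4.123*I)
((b + Z(33)) + H(18))/(-3427) = (((2 - 4*I*√1157/33) + 10) + 0)/(-3427) = ((12 - 4*I*√1157/33) + 0)*(-1/3427) = (12 - 4*I*√1157/33)*(-1/3427) = -12/3427 + 4*I*√1157/113091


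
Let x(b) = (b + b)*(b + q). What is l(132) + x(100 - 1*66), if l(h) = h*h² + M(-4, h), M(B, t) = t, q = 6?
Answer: 2302820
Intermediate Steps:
x(b) = 2*b*(6 + b) (x(b) = (b + b)*(b + 6) = (2*b)*(6 + b) = 2*b*(6 + b))
l(h) = h + h³ (l(h) = h*h² + h = h³ + h = h + h³)
l(132) + x(100 - 1*66) = (132 + 132³) + 2*(100 - 1*66)*(6 + (100 - 1*66)) = (132 + 2299968) + 2*(100 - 66)*(6 + (100 - 66)) = 2300100 + 2*34*(6 + 34) = 2300100 + 2*34*40 = 2300100 + 2720 = 2302820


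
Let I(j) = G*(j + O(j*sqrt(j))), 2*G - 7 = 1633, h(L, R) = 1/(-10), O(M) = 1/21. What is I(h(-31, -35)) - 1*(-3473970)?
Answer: 72952468/21 ≈ 3.4739e+6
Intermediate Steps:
O(M) = 1/21
h(L, R) = -1/10
G = 820 (G = 7/2 + (1/2)*1633 = 7/2 + 1633/2 = 820)
I(j) = 820/21 + 820*j (I(j) = 820*(j + 1/21) = 820*(1/21 + j) = 820/21 + 820*j)
I(h(-31, -35)) - 1*(-3473970) = (820/21 + 820*(-1/10)) - 1*(-3473970) = (820/21 - 82) + 3473970 = -902/21 + 3473970 = 72952468/21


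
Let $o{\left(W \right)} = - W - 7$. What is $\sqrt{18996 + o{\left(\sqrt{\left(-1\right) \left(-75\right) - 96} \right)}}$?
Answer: $\sqrt{18989 - i \sqrt{21}} \approx 137.8 - 0.017 i$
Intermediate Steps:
$o{\left(W \right)} = -7 - W$
$\sqrt{18996 + o{\left(\sqrt{\left(-1\right) \left(-75\right) - 96} \right)}} = \sqrt{18996 - \left(7 + \sqrt{\left(-1\right) \left(-75\right) - 96}\right)} = \sqrt{18996 - \left(7 + \sqrt{75 - 96}\right)} = \sqrt{18996 - \left(7 + \sqrt{-21}\right)} = \sqrt{18996 - \left(7 + i \sqrt{21}\right)} = \sqrt{18989 - i \sqrt{21}}$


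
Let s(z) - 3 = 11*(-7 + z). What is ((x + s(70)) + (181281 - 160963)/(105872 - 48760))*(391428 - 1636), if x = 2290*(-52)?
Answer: -329429136843560/7139 ≈ -4.6145e+10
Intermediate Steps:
s(z) = -74 + 11*z (s(z) = 3 + 11*(-7 + z) = 3 + (-77 + 11*z) = -74 + 11*z)
x = -119080
((x + s(70)) + (181281 - 160963)/(105872 - 48760))*(391428 - 1636) = ((-119080 + (-74 + 11*70)) + (181281 - 160963)/(105872 - 48760))*(391428 - 1636) = ((-119080 + (-74 + 770)) + 20318/57112)*389792 = ((-119080 + 696) + 20318*(1/57112))*389792 = (-118384 + 10159/28556)*389792 = -3380563345/28556*389792 = -329429136843560/7139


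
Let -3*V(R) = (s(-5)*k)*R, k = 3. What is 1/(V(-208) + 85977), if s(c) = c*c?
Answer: 1/91177 ≈ 1.0968e-5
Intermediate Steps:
s(c) = c**2
V(R) = -25*R (V(R) = -(-5)**2*3*R/3 = -25*3*R/3 = -25*R)
1/(V(-208) + 85977) = 1/(-25*(-208) + 85977) = 1/(5200 + 85977) = 1/91177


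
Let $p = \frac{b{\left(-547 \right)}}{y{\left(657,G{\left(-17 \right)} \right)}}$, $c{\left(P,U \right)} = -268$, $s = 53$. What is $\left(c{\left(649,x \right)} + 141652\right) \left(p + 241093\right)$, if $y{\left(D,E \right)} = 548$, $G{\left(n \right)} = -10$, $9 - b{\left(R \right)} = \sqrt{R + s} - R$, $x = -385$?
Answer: $34086553908 - 258 i \sqrt{494} \approx 3.4087 \cdot 10^{10} - 5734.3 i$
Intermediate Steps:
$b{\left(R \right)} = 9 + R - \sqrt{53 + R}$ ($b{\left(R \right)} = 9 - \left(\sqrt{R + 53} - R\right) = 9 - \left(\sqrt{53 + R} - R\right) = 9 + \left(R - \sqrt{53 + R}\right) = 9 + R - \sqrt{53 + R}$)
$p = - \frac{269}{274} - \frac{i \sqrt{494}}{548}$ ($p = \frac{9 - 547 - \sqrt{53 - 547}}{548} = \left(9 - 547 - \sqrt{-494}\right) \frac{1}{548} = \left(9 - 547 - i \sqrt{494}\right) \frac{1}{548} = \left(-538 - i \sqrt{494}\right) \frac{1}{548} = - \frac{269}{274} - \frac{i \sqrt{494}}{548} \approx -0.98175 - 0.040559 i$)
$\left(c{\left(649,x \right)} + 141652\right) \left(p + 241093\right) = \left(-268 + 141652\right) \left(\left(- \frac{269}{274} - \frac{i \sqrt{494}}{548}\right) + 241093\right) = 141384 \left(\frac{66059213}{274} - \frac{i \sqrt{494}}{548}\right) = 34086553908 - 258 i \sqrt{494}$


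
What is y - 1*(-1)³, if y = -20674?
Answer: -20673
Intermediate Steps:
y - 1*(-1)³ = -20674 - 1*(-1)³ = -20674 - 1*(-1) = -20674 + 1 = -20673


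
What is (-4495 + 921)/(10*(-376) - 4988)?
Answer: 1787/4374 ≈ 0.40855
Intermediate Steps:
(-4495 + 921)/(10*(-376) - 4988) = -3574/(-3760 - 4988) = -3574/(-8748) = -3574*(-1/8748) = 1787/4374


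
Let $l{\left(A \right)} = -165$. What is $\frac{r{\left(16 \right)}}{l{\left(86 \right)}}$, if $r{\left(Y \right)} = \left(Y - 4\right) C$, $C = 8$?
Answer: $- \frac{32}{55} \approx -0.58182$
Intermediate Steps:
$r{\left(Y \right)} = -32 + 8 Y$ ($r{\left(Y \right)} = \left(Y - 4\right) 8 = \left(-4 + Y\right) 8 = -32 + 8 Y$)
$\frac{r{\left(16 \right)}}{l{\left(86 \right)}} = \frac{-32 + 8 \cdot 16}{-165} = \left(-32 + 128\right) \left(- \frac{1}{165}\right) = 96 \left(- \frac{1}{165}\right) = - \frac{32}{55}$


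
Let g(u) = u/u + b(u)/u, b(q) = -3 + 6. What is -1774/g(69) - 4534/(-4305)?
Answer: -9752433/5740 ≈ -1699.0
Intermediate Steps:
b(q) = 3
g(u) = 1 + 3/u (g(u) = u/u + 3/u = 1 + 3/u)
-1774/g(69) - 4534/(-4305) = -1774*69/(3 + 69) - 4534/(-4305) = -1774/((1/69)*72) - 4534*(-1/4305) = -1774/24/23 + 4534/4305 = -1774*23/24 + 4534/4305 = -20401/12 + 4534/4305 = -9752433/5740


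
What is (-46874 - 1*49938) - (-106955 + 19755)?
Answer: -9612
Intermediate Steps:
(-46874 - 1*49938) - (-106955 + 19755) = (-46874 - 49938) - 1*(-87200) = -96812 + 87200 = -9612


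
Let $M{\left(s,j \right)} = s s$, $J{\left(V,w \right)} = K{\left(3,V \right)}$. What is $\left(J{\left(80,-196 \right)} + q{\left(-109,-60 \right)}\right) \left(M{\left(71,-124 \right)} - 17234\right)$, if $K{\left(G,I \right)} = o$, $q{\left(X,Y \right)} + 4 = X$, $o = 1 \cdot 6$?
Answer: $1304651$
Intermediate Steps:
$o = 6$
$q{\left(X,Y \right)} = -4 + X$
$K{\left(G,I \right)} = 6$
$J{\left(V,w \right)} = 6$
$M{\left(s,j \right)} = s^{2}$
$\left(J{\left(80,-196 \right)} + q{\left(-109,-60 \right)}\right) \left(M{\left(71,-124 \right)} - 17234\right) = \left(6 - 113\right) \left(71^{2} - 17234\right) = \left(6 - 113\right) \left(5041 - 17234\right) = \left(-107\right) \left(-12193\right) = 1304651$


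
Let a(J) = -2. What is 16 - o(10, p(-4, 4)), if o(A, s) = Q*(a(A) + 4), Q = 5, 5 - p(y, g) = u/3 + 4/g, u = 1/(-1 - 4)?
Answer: 6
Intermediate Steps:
u = -⅕ (u = 1/(-5) = -⅕ ≈ -0.20000)
p(y, g) = 76/15 - 4/g (p(y, g) = 5 - (-⅕/3 + 4/g) = 5 - (-⅕*⅓ + 4/g) = 5 - (-1/15 + 4/g) = 5 + (1/15 - 4/g) = 76/15 - 4/g)
o(A, s) = 10 (o(A, s) = 5*(-2 + 4) = 5*2 = 10)
16 - o(10, p(-4, 4)) = 16 - 1*10 = 16 - 10 = 6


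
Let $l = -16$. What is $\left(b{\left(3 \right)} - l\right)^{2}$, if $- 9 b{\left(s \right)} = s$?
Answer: $\frac{2209}{9} \approx 245.44$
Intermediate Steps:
$b{\left(s \right)} = - \frac{s}{9}$
$\left(b{\left(3 \right)} - l\right)^{2} = \left(\left(- \frac{1}{9}\right) 3 - -16\right)^{2} = \left(- \frac{1}{3} + 16\right)^{2} = \left(\frac{47}{3}\right)^{2} = \frac{2209}{9}$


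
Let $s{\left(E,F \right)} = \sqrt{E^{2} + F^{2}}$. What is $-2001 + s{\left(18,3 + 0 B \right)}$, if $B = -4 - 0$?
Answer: $-2001 + 3 \sqrt{37} \approx -1982.8$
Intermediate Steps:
$B = -4$ ($B = -4 + 0 = -4$)
$-2001 + s{\left(18,3 + 0 B \right)} = -2001 + \sqrt{18^{2} + \left(3 + 0 \left(-4\right)\right)^{2}} = -2001 + \sqrt{324 + \left(3 + 0\right)^{2}} = -2001 + \sqrt{324 + 3^{2}} = -2001 + \sqrt{324 + 9} = -2001 + \sqrt{333} = -2001 + 3 \sqrt{37}$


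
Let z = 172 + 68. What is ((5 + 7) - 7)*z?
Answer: 1200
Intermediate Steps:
z = 240
((5 + 7) - 7)*z = ((5 + 7) - 7)*240 = (12 - 7)*240 = 5*240 = 1200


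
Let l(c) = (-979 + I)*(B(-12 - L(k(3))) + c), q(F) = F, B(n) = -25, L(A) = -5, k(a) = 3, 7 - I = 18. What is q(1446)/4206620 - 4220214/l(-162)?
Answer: -5379566339/235991382 ≈ -22.796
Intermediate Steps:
I = -11 (I = 7 - 1*18 = 7 - 18 = -11)
l(c) = 24750 - 990*c (l(c) = (-979 - 11)*(-25 + c) = -990*(-25 + c) = 24750 - 990*c)
q(1446)/4206620 - 4220214/l(-162) = 1446/4206620 - 4220214/(24750 - 990*(-162)) = 1446*(1/4206620) - 4220214/(24750 + 160380) = 723/2103310 - 4220214/185130 = 723/2103310 - 4220214*1/185130 = 723/2103310 - 703369/30855 = -5379566339/235991382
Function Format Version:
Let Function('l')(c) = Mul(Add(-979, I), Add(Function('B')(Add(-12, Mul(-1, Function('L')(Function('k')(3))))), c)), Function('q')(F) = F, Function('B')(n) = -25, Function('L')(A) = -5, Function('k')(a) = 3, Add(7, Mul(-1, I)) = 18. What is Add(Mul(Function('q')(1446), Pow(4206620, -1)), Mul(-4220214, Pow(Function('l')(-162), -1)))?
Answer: Rational(-5379566339, 235991382) ≈ -22.796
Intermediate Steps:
I = -11 (I = Add(7, Mul(-1, 18)) = Add(7, -18) = -11)
Function('l')(c) = Add(24750, Mul(-990, c)) (Function('l')(c) = Mul(Add(-979, -11), Add(-25, c)) = Mul(-990, Add(-25, c)) = Add(24750, Mul(-990, c)))
Add(Mul(Function('q')(1446), Pow(4206620, -1)), Mul(-4220214, Pow(Function('l')(-162), -1))) = Add(Mul(1446, Pow(4206620, -1)), Mul(-4220214, Pow(Add(24750, Mul(-990, -162)), -1))) = Add(Mul(1446, Rational(1, 4206620)), Mul(-4220214, Pow(Add(24750, 160380), -1))) = Add(Rational(723, 2103310), Mul(-4220214, Pow(185130, -1))) = Add(Rational(723, 2103310), Mul(-4220214, Rational(1, 185130))) = Add(Rational(723, 2103310), Rational(-703369, 30855)) = Rational(-5379566339, 235991382)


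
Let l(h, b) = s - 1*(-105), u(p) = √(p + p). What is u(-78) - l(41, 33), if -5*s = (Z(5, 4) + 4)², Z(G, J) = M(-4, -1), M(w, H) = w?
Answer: -105 + 2*I*√39 ≈ -105.0 + 12.49*I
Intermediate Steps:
u(p) = √2*√p (u(p) = √(2*p) = √2*√p)
Z(G, J) = -4
s = 0 (s = -(-4 + 4)²/5 = -⅕*0² = -⅕*0 = 0)
l(h, b) = 105 (l(h, b) = 0 - 1*(-105) = 0 + 105 = 105)
u(-78) - l(41, 33) = √2*√(-78) - 1*105 = √2*(I*√78) - 105 = 2*I*√39 - 105 = -105 + 2*I*√39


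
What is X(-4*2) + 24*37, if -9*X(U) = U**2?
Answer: 7928/9 ≈ 880.89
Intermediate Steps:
X(U) = -U**2/9
X(-4*2) + 24*37 = -(-4*2)**2/9 + 24*37 = -1/9*(-8)**2 + 888 = -1/9*64 + 888 = -64/9 + 888 = 7928/9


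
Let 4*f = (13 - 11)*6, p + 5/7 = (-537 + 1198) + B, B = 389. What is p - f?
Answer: 7324/7 ≈ 1046.3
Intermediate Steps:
p = 7345/7 (p = -5/7 + ((-537 + 1198) + 389) = -5/7 + (661 + 389) = -5/7 + 1050 = 7345/7 ≈ 1049.3)
f = 3 (f = ((13 - 11)*6)/4 = (2*6)/4 = (¼)*12 = 3)
p - f = 7345/7 - 1*3 = 7345/7 - 3 = 7324/7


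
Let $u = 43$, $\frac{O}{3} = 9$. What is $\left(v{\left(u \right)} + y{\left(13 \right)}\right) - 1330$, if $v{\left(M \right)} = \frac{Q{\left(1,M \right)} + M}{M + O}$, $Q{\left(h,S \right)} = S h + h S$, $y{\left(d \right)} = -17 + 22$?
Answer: $- \frac{92621}{70} \approx -1323.2$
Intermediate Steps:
$O = 27$ ($O = 3 \cdot 9 = 27$)
$y{\left(d \right)} = 5$
$Q{\left(h,S \right)} = 2 S h$ ($Q{\left(h,S \right)} = S h + S h = 2 S h$)
$v{\left(M \right)} = \frac{3 M}{27 + M}$ ($v{\left(M \right)} = \frac{2 M 1 + M}{M + 27} = \frac{2 M + M}{27 + M} = \frac{3 M}{27 + M}$)
$\left(v{\left(u \right)} + y{\left(13 \right)}\right) - 1330 = \left(3 \cdot 43 \frac{1}{27 + 43} + 5\right) - 1330 = \left(3 \cdot 43 \cdot \frac{1}{70} + 5\right) - 1330 = \left(\frac{129}{70} + 5\right) - 1330 = \frac{479}{70} - 1330 = - \frac{92621}{70}$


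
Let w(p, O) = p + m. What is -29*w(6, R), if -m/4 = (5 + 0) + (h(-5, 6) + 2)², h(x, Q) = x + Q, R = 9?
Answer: 1450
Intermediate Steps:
h(x, Q) = Q + x
m = -56 (m = -4*((5 + 0) + ((6 - 5) + 2)²) = -4*(5 + (1 + 2)²) = -4*(5 + 3²) = -4*(5 + 9) = -4*14 = -56)
w(p, O) = -56 + p (w(p, O) = p - 56 = -56 + p)
-29*w(6, R) = -29*(-56 + 6) = -29*(-50) = 1450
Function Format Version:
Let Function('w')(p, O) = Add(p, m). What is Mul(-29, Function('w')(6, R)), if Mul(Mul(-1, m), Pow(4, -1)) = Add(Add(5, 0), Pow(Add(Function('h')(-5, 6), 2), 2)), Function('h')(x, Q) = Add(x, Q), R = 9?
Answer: 1450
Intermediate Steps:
Function('h')(x, Q) = Add(Q, x)
m = -56 (m = Mul(-4, Add(Add(5, 0), Pow(Add(Add(6, -5), 2), 2))) = Mul(-4, Add(5, Pow(Add(1, 2), 2))) = Mul(-4, Add(5, Pow(3, 2))) = Mul(-4, Add(5, 9)) = Mul(-4, 14) = -56)
Function('w')(p, O) = Add(-56, p) (Function('w')(p, O) = Add(p, -56) = Add(-56, p))
Mul(-29, Function('w')(6, R)) = Mul(-29, Add(-56, 6)) = Mul(-29, -50) = 1450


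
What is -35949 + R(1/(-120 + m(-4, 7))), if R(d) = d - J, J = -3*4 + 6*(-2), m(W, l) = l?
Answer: -4059526/113 ≈ -35925.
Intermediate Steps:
J = -24 (J = -12 - 12 = -24)
R(d) = 24 + d (R(d) = d - 1*(-24) = d + 24 = 24 + d)
-35949 + R(1/(-120 + m(-4, 7))) = -35949 + (24 + 1/(-120 + 7)) = -35949 + (24 + 1/(-113)) = -35949 + (24 - 1/113) = -35949 + 2711/113 = -4059526/113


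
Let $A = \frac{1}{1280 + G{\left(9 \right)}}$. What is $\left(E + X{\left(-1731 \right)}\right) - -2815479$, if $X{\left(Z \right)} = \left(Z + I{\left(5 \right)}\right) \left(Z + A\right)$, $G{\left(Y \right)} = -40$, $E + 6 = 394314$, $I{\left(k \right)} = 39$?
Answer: $\frac{1902977667}{310} \approx 6.1386 \cdot 10^{6}$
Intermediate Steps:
$E = 394308$ ($E = -6 + 394314 = 394308$)
$A = \frac{1}{1240}$ ($A = \frac{1}{1280 - 40} = \frac{1}{1240} \approx 0.00080645$)
$X{\left(Z \right)} = \left(39 + Z\right) \left(\frac{1}{1240} + Z\right)$ ($X{\left(Z \right)} = \left(Z + 39\right) \left(Z + \frac{1}{1240}\right) = \left(39 + Z\right) \left(\frac{1}{1240} + Z\right)$)
$\left(E + X{\left(-1731 \right)}\right) - -2815479 = \left(394308 + \left(\frac{39}{1240} + \left(-1731\right)^{2} + \frac{48361}{1240} \left(-1731\right)\right)\right) - -2815479 = \left(394308 + \left(\frac{39}{1240} + 2996361 - \frac{83712891}{1240}\right)\right) + 2815479 = \left(394308 + \frac{907943697}{310}\right) + 2815479 = \frac{1030179177}{310} + 2815479 = \frac{1902977667}{310}$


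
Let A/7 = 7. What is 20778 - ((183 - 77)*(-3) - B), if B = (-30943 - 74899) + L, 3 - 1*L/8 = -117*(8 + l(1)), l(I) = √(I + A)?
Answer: -77234 + 4680*√2 ≈ -70616.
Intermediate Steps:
A = 49 (A = 7*7 = 49)
l(I) = √(49 + I) (l(I) = √(I + 49) = √(49 + I))
L = 7512 + 4680*√2 (L = 24 - (-936)*(8 + √(49 + 1)) = 24 - (-936)*(8 + √50) = 24 - (-936)*(8 + 5*√2) = 24 - 8*(-936 - 585*√2) = 24 + (7488 + 4680*√2) = 7512 + 4680*√2 ≈ 14131.)
B = -98330 + 4680*√2 (B = (-30943 - 74899) + (7512 + 4680*√2) = -105842 + (7512 + 4680*√2) = -98330 + 4680*√2 ≈ -91712.)
20778 - ((183 - 77)*(-3) - B) = 20778 - ((183 - 77)*(-3) - (-98330 + 4680*√2)) = 20778 - (106*(-3) + (98330 - 4680*√2)) = 20778 - (-318 + (98330 - 4680*√2)) = 20778 - (98012 - 4680*√2) = 20778 + (-98012 + 4680*√2) = -77234 + 4680*√2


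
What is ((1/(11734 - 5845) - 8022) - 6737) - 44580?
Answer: -349447370/5889 ≈ -59339.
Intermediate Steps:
((1/(11734 - 5845) - 8022) - 6737) - 44580 = ((1/5889 - 8022) - 6737) - 44580 = (-47241557/5889 - 6737) - 44580 = -86915750/5889 - 44580 = -349447370/5889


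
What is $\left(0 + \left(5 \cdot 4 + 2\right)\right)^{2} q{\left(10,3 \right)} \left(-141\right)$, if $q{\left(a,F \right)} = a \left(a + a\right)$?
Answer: $-13648800$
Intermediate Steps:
$q{\left(a,F \right)} = 2 a^{2}$ ($q{\left(a,F \right)} = a 2 a = 2 a^{2}$)
$\left(0 + \left(5 \cdot 4 + 2\right)\right)^{2} q{\left(10,3 \right)} \left(-141\right) = \left(0 + \left(5 \cdot 4 + 2\right)\right)^{2} \cdot 2 \cdot 10^{2} \left(-141\right) = \left(0 + \left(20 + 2\right)\right)^{2} \cdot 2 \cdot 100 \left(-141\right) = \left(0 + 22\right)^{2} \cdot 200 \left(-141\right) = 22^{2} \cdot 200 \left(-141\right) = 484 \cdot 200 \left(-141\right) = 96800 \left(-141\right) = -13648800$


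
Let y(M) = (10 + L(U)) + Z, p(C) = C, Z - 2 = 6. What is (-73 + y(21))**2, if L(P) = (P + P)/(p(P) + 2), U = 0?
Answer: 3025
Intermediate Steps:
Z = 8 (Z = 2 + 6 = 8)
L(P) = 2*P/(2 + P) (L(P) = (P + P)/(P + 2) = (2*P)/(2 + P) = 2*P/(2 + P))
y(M) = 18 (y(M) = (10 + 2*0/(2 + 0)) + 8 = (10 + 2*0/2) + 8 = (10 + 2*0*(1/2)) + 8 = (10 + 0) + 8 = 10 + 8 = 18)
(-73 + y(21))**2 = (-73 + 18)**2 = (-55)**2 = 3025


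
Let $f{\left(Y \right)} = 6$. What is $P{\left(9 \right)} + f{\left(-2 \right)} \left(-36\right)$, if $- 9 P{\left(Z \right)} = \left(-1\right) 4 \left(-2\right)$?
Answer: $- \frac{1952}{9} \approx -216.89$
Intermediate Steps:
$P{\left(Z \right)} = - \frac{8}{9}$ ($P{\left(Z \right)} = - \frac{\left(-1\right) 4 \left(-2\right)}{9} = - \frac{\left(-4\right) \left(-2\right)}{9} = \left(- \frac{1}{9}\right) 8 = - \frac{8}{9}$)
$P{\left(9 \right)} + f{\left(-2 \right)} \left(-36\right) = - \frac{8}{9} + 6 \left(-36\right) = - \frac{8}{9} - 216 = - \frac{1952}{9}$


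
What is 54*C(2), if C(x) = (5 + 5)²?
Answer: 5400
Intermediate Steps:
C(x) = 100 (C(x) = 10² = 100)
54*C(2) = 54*100 = 5400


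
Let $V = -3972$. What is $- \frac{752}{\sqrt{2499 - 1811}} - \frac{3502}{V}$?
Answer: $\frac{1751}{1986} - \frac{188 \sqrt{43}}{43} \approx -27.788$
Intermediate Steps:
$- \frac{752}{\sqrt{2499 - 1811}} - \frac{3502}{V} = - \frac{752}{\sqrt{2499 - 1811}} - \frac{3502}{-3972} = - \frac{752}{\sqrt{688}} - - \frac{1751}{1986} = - \frac{752}{4 \sqrt{43}} + \frac{1751}{1986} = - 752 \frac{\sqrt{43}}{172} + \frac{1751}{1986} = - \frac{188 \sqrt{43}}{43} + \frac{1751}{1986} = \frac{1751}{1986} - \frac{188 \sqrt{43}}{43}$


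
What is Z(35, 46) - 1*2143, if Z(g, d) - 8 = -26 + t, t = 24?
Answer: -2137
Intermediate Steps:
Z(g, d) = 6 (Z(g, d) = 8 + (-26 + 24) = 8 - 2 = 6)
Z(35, 46) - 1*2143 = 6 - 1*2143 = 6 - 2143 = -2137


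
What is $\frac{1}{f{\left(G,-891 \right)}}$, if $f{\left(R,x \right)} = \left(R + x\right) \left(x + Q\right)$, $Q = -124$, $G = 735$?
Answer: $\frac{1}{158340} \approx 6.3155 \cdot 10^{-6}$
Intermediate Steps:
$f{\left(R,x \right)} = \left(-124 + x\right) \left(R + x\right)$ ($f{\left(R,x \right)} = \left(R + x\right) \left(x - 124\right) = \left(R + x\right) \left(-124 + x\right) = \left(-124 + x\right) \left(R + x\right)$)
$\frac{1}{f{\left(G,-891 \right)}} = \frac{1}{\left(-891\right)^{2} - 91140 - -110484 + 735 \left(-891\right)} = \frac{1}{793881 - 91140 + 110484 - 654885} = \frac{1}{158340}$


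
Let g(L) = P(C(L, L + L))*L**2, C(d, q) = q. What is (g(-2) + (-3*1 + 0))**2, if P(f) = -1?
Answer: 49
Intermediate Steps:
g(L) = -L**2
(g(-2) + (-3*1 + 0))**2 = (-1*(-2)**2 + (-3*1 + 0))**2 = (-1*4 + (-3 + 0))**2 = (-4 - 3)**2 = (-7)**2 = 49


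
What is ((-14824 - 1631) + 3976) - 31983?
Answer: -44462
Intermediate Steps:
((-14824 - 1631) + 3976) - 31983 = (-16455 + 3976) - 31983 = -12479 - 31983 = -44462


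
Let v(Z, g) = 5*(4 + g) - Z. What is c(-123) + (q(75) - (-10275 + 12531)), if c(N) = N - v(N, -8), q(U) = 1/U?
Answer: -186149/75 ≈ -2482.0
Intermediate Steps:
v(Z, g) = 20 - Z + 5*g (v(Z, g) = (20 + 5*g) - Z = 20 - Z + 5*g)
c(N) = 20 + 2*N (c(N) = N - (20 - N + 5*(-8)) = N - (20 - N - 40) = N - (-20 - N) = N + (20 + N) = 20 + 2*N)
c(-123) + (q(75) - (-10275 + 12531)) = (20 + 2*(-123)) + (1/75 - (-10275 + 12531)) = (20 - 246) + (1/75 - 1*2256) = -226 + (1/75 - 2256) = -226 - 169199/75 = -186149/75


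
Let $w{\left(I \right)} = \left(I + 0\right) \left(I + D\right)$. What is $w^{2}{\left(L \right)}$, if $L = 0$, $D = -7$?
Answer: $0$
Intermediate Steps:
$w{\left(I \right)} = I \left(-7 + I\right)$ ($w{\left(I \right)} = \left(I + 0\right) \left(I - 7\right) = I \left(-7 + I\right)$)
$w^{2}{\left(L \right)} = \left(0 \left(-7 + 0\right)\right)^{2} = \left(0 \left(-7\right)\right)^{2} = 0^{2} = 0$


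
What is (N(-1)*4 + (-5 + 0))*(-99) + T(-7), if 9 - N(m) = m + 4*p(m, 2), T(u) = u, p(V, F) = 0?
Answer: -3472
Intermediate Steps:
N(m) = 9 - m (N(m) = 9 - (m + 4*0) = 9 - (m + 0) = 9 - m)
(N(-1)*4 + (-5 + 0))*(-99) + T(-7) = ((9 - 1*(-1))*4 + (-5 + 0))*(-99) - 7 = ((9 + 1)*4 - 5)*(-99) - 7 = (10*4 - 5)*(-99) - 7 = (40 - 5)*(-99) - 7 = 35*(-99) - 7 = -3465 - 7 = -3472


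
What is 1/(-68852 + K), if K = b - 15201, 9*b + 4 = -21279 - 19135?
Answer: -9/796895 ≈ -1.1294e-5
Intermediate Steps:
b = -40418/9 (b = -4/9 + (-21279 - 19135)/9 = -4/9 + (1/9)*(-40414) = -4/9 - 40414/9 = -40418/9 ≈ -4490.9)
K = -177227/9 (K = -40418/9 - 15201 = -177227/9 ≈ -19692.)
1/(-68852 + K) = 1/(-68852 - 177227/9) = 1/(-796895/9) = -9/796895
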